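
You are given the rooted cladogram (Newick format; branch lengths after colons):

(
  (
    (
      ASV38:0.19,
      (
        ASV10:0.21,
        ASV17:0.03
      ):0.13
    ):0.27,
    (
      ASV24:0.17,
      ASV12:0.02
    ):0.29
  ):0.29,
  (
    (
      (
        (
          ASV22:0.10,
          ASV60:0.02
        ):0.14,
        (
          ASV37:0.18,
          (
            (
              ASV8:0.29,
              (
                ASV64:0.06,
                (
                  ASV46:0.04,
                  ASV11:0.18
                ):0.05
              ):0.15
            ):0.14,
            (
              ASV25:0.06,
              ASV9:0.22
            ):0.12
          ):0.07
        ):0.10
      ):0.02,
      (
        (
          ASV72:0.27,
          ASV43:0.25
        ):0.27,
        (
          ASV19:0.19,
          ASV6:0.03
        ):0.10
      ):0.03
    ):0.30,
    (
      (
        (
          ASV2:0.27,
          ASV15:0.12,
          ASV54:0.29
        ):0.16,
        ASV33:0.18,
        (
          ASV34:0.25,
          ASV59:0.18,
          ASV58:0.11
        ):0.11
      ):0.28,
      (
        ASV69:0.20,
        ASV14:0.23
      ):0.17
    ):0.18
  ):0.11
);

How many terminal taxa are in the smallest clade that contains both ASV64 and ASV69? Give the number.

22

The MRCA of ASV64 and ASV69 is the node subtending ((((ASV22,ASV60),(ASV37,((ASV8,(ASV64,(ASV46,ASV11))),(ASV25,ASV9)))),((ASV72,ASV43),(ASV19,ASV6))),(((ASV2,ASV15,ASV54),ASV33,(ASV34,ASV59,ASV58)),(ASV69,ASV14))).
That clade contains 22 terminal taxa: ASV11, ASV14, ASV15, ASV19, ASV2, ASV22, ASV25, ASV33, ASV34, ASV37, ASV43, ASV46, ASV54, ASV58, ASV59, ASV6, ASV60, ASV64, ASV69, ASV72, ASV8, ASV9.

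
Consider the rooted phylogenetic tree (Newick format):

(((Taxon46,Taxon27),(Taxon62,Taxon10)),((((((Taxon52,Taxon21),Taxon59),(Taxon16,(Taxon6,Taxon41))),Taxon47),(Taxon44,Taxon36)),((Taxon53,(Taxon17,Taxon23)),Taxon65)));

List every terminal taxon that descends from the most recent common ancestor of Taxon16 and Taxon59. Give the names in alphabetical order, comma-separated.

Taxon16, Taxon21, Taxon41, Taxon52, Taxon59, Taxon6

Tracing Taxon16: it sits inside (Taxon16,(Taxon6,Taxon41)).
Tracing Taxon59: it sits inside ((Taxon52,Taxon21),Taxon59).
The smallest clade enclosing both is (((Taxon52,Taxon21),Taxon59),(Taxon16,(Taxon6,Taxon41))); the answer is its 6 terminal taxa in alphabetical order.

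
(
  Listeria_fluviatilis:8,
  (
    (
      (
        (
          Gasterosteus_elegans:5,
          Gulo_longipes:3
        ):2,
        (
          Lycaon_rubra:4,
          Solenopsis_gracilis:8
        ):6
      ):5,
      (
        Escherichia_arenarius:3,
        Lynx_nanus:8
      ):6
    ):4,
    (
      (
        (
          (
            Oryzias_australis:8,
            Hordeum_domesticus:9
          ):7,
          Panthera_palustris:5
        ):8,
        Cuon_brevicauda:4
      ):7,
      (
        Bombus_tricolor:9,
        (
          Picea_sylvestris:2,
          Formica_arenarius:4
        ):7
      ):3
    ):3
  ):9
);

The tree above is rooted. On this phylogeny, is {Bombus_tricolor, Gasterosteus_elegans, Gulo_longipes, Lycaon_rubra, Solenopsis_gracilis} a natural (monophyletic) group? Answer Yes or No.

No

The MRCA of the listed taxa subtends ((((Gasterosteus_elegans,Gulo_longipes),(Lycaon_rubra,Solenopsis_gracilis)),(Escherichia_arenarius,Lynx_nanus)),((((Oryzias_australis,Hordeum_domesticus),Panthera_palustris),Cuon_brevicauda),(Bombus_tricolor,(Picea_sylvestris,Formica_arenarius)))).
That clade also contains Cuon_brevicauda, Escherichia_arenarius, Formica_arenarius, Hordeum_domesticus, Lynx_nanus, Oryzias_australis, Panthera_palustris, Picea_sylvestris, which are not in the proposed group, so the group is not monophyletic.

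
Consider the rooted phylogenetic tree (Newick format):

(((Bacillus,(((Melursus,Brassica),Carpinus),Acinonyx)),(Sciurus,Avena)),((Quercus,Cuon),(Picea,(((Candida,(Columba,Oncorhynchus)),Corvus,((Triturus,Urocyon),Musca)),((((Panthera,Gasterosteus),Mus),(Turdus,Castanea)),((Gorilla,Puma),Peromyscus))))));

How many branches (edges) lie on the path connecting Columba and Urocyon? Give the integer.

The MRCA of Columba and Urocyon is the node subtending ((Candida,(Columba,Oncorhynchus)),Corvus,((Triturus,Urocyon),Musca)).
From Columba up to that node: 3 branches. From Urocyon up to the same node: 3 branches. Total: 3 + 3 = 6.

6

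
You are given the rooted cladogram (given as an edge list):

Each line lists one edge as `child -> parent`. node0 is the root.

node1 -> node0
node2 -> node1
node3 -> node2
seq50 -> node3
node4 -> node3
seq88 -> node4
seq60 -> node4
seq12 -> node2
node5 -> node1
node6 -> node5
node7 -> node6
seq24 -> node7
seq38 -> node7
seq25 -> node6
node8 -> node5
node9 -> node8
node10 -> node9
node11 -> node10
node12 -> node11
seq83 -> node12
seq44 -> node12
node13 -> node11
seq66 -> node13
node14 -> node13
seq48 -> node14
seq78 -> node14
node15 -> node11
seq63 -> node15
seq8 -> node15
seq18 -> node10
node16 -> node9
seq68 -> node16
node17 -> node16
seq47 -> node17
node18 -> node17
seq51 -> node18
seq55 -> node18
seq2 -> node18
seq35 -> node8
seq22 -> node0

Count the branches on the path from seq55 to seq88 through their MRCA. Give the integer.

The MRCA of seq55 and seq88 is the node subtending (((seq50,(seq88,seq60)),seq12),(((seq24,seq38),seq25),(((((seq83,seq44),(seq66,(seq48,seq78)),(seq63,seq8)),seq18),(seq68,(seq47,(seq51,seq55,seq2)))),seq35))).
From seq55 up to that node: 7 branches. From seq88 up to the same node: 4 branches. Total: 7 + 4 = 11.

11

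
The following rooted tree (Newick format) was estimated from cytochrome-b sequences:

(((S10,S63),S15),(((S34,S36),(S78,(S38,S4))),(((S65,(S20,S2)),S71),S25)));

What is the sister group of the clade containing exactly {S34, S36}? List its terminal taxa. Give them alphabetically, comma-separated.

The clade containing exactly {S34, S36} attaches to the tree at the node subtending ((S34,S36),(S78,(S38,S4))).
The other lineage descending from that same node — the sister group — is (S78,(S38,S4)); its 3 tips in alphabetical order are the answer.

S38, S4, S78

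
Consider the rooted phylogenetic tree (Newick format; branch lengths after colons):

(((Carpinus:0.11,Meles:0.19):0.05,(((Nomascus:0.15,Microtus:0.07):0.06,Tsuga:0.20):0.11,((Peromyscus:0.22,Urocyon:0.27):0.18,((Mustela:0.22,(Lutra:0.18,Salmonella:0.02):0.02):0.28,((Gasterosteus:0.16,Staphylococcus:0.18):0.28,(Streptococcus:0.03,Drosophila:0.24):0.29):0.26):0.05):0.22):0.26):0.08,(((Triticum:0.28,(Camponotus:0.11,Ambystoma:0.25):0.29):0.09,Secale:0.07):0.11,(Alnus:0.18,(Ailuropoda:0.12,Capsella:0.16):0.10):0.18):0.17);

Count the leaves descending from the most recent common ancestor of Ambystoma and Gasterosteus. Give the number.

21

The MRCA of Ambystoma and Gasterosteus is the root, so the clade is the entire tree.
That clade contains 21 terminal taxa: Ailuropoda, Alnus, Ambystoma, Camponotus, Capsella, Carpinus, Drosophila, Gasterosteus, Lutra, Meles, Microtus, Mustela, Nomascus, Peromyscus, Salmonella, Secale, Staphylococcus, Streptococcus, Triticum, Tsuga, Urocyon.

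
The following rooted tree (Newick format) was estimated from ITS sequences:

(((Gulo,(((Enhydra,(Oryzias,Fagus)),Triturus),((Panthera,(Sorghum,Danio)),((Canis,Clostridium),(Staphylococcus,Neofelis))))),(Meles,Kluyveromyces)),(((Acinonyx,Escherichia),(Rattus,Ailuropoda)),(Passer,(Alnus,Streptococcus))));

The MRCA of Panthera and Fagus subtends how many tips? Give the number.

11

The MRCA of Panthera and Fagus is the node subtending (((Enhydra,(Oryzias,Fagus)),Triturus),((Panthera,(Sorghum,Danio)),((Canis,Clostridium),(Staphylococcus,Neofelis)))).
That clade contains 11 terminal taxa: Canis, Clostridium, Danio, Enhydra, Fagus, Neofelis, Oryzias, Panthera, Sorghum, Staphylococcus, Triturus.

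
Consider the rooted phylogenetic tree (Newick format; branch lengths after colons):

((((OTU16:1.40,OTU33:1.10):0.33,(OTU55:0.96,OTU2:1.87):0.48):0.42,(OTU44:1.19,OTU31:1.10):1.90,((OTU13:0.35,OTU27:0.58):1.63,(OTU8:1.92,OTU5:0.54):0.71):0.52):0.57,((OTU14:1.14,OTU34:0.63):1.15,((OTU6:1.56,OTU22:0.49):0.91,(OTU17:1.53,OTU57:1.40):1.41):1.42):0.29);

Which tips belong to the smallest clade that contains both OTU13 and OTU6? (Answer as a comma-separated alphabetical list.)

OTU13, OTU14, OTU16, OTU17, OTU2, OTU22, OTU27, OTU31, OTU33, OTU34, OTU44, OTU5, OTU55, OTU57, OTU6, OTU8

Tracing OTU13: it sits inside (OTU13,OTU27).
Tracing OTU6: it sits inside (OTU6,OTU22).
The smallest clade enclosing both is the whole tree (their MRCA is the root), so the answer is all 16 tips in alphabetical order.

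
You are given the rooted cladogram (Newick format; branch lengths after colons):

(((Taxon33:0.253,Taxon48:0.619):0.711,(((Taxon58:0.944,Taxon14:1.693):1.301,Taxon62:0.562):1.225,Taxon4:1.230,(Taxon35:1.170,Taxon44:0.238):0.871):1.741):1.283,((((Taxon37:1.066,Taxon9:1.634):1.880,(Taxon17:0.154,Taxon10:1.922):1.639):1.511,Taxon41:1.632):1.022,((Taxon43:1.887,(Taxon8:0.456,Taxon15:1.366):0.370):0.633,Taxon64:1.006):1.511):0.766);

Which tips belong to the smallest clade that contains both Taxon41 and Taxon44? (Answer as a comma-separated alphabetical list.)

Tracing Taxon41: it sits inside (((Taxon37,Taxon9),(Taxon17,Taxon10)),Taxon41).
Tracing Taxon44: it sits inside (Taxon35,Taxon44).
The smallest clade enclosing both is the whole tree (their MRCA is the root), so the answer is all 17 tips in alphabetical order.

Taxon10, Taxon14, Taxon15, Taxon17, Taxon33, Taxon35, Taxon37, Taxon4, Taxon41, Taxon43, Taxon44, Taxon48, Taxon58, Taxon62, Taxon64, Taxon8, Taxon9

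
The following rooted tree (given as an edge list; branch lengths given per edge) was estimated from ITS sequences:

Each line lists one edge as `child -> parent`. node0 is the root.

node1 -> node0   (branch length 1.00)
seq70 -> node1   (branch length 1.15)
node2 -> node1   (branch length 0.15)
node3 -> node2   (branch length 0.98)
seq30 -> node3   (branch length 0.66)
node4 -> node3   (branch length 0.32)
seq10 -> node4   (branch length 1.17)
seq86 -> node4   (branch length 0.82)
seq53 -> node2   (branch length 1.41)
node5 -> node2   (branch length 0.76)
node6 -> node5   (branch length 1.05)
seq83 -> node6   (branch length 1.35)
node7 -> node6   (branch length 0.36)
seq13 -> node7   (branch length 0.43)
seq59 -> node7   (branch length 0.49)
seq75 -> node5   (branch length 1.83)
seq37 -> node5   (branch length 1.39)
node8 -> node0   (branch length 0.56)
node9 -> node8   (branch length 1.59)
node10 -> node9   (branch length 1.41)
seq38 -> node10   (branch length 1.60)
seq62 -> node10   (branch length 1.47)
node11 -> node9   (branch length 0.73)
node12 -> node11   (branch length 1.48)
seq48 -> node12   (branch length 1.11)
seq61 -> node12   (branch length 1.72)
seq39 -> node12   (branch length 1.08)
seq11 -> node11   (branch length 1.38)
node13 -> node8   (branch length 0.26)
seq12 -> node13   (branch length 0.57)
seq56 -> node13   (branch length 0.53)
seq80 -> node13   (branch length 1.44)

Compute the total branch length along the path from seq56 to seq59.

The path runs seq56 → … → MRCA → … → seq59; the MRCA is the root of the tree.
Branch lengths along that path: 0.53 + 0.26 + 0.56 + 1.00 + 0.15 + 0.76 + 1.05 + 0.36 + 0.49 = 5.16.

5.16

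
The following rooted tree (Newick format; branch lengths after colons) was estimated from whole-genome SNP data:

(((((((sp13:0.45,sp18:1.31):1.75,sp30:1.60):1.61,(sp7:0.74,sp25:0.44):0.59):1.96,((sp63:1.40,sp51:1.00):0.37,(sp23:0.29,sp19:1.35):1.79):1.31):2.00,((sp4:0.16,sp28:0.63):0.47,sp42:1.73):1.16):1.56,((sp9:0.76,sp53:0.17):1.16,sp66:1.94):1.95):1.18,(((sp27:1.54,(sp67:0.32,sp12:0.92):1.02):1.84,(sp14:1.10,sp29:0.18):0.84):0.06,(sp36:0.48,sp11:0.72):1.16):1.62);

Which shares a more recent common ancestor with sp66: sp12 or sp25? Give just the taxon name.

The MRCA of sp66 and sp25 subtends ((((((sp13,sp18),sp30),(sp7,sp25)),((sp63,sp51),(sp23,sp19))),((sp4,sp28),sp42)),((sp9,sp53),sp66)) (15 taxa).
The MRCA of sp66 and sp12 is the root, subtending the entire tree (22 taxa).
The first is nested inside the second, so sp66 shares a more recent common ancestor with sp25.

sp25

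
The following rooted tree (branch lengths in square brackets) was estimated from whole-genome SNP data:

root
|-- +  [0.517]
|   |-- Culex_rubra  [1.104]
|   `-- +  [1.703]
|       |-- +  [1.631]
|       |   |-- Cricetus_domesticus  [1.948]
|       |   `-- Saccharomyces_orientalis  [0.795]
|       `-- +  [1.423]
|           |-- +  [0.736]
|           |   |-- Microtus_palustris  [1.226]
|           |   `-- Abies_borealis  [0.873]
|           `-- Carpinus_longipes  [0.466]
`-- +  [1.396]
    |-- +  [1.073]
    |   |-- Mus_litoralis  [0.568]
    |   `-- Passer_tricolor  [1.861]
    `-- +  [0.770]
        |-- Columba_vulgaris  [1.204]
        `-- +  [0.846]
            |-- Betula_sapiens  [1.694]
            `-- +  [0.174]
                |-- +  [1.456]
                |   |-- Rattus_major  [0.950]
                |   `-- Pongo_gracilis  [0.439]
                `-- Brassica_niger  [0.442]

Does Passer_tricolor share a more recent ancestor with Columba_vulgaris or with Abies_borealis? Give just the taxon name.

Columba_vulgaris

The MRCA of Passer_tricolor and Columba_vulgaris subtends ((Mus_litoralis,Passer_tricolor),(Columba_vulgaris,(Betula_sapiens,((Rattus_major,Pongo_gracilis),Brassica_niger)))) (7 taxa).
The MRCA of Passer_tricolor and Abies_borealis is the root, subtending the entire tree (13 taxa).
The first is nested inside the second, so Passer_tricolor shares a more recent common ancestor with Columba_vulgaris.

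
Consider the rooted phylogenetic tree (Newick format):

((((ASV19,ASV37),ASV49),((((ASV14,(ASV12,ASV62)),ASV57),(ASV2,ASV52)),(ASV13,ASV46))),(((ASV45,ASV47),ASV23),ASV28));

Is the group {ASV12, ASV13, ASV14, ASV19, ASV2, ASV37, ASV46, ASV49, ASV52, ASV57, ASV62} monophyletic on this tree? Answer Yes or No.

The most recent common ancestor of these taxa subtends (((ASV19,ASV37),ASV49),((((ASV14,(ASV12,ASV62)),ASV57),(ASV2,ASV52)),(ASV13,ASV46))).
That clade has exactly 11 tips — every listed taxon and nothing else — so the group is monophyletic.

Yes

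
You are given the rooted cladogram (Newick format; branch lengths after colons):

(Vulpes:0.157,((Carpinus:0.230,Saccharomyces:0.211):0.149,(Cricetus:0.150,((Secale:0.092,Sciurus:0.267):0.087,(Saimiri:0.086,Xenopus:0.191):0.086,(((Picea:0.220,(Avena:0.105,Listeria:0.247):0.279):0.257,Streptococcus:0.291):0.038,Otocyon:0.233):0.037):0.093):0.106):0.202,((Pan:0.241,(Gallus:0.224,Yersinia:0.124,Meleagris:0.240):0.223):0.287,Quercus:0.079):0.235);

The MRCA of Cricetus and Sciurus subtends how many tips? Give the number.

10

The MRCA of Cricetus and Sciurus is the node subtending (Cricetus,((Secale,Sciurus),(Saimiri,Xenopus),(((Picea,(Avena,Listeria)),Streptococcus),Otocyon))).
That clade contains 10 terminal taxa: Avena, Cricetus, Listeria, Otocyon, Picea, Saimiri, Sciurus, Secale, Streptococcus, Xenopus.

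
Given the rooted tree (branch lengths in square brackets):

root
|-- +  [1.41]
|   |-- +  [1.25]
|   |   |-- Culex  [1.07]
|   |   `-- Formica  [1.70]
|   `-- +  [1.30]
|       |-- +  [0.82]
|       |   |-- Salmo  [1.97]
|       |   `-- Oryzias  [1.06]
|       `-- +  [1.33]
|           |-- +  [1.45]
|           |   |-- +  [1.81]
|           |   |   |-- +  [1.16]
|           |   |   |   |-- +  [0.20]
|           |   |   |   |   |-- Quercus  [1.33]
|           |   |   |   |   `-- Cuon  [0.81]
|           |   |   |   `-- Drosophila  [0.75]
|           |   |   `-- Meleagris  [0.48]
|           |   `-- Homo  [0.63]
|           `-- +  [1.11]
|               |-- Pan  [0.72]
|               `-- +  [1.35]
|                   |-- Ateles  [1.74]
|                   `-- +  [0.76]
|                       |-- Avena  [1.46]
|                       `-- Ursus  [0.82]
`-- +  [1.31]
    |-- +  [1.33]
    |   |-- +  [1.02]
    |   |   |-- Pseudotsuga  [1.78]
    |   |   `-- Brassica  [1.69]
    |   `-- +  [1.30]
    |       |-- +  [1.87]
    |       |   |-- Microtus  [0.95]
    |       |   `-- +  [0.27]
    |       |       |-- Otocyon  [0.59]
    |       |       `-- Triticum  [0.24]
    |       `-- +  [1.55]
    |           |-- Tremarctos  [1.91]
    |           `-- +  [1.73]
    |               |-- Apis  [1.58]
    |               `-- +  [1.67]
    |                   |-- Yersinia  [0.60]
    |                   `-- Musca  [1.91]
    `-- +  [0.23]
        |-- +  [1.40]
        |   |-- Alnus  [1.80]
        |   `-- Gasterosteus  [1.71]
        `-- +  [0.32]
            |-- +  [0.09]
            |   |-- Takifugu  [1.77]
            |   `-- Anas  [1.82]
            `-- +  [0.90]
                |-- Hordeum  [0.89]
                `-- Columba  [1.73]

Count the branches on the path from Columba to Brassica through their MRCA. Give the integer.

The MRCA of Columba and Brassica is the node subtending (((Pseudotsuga,Brassica),((Microtus,(Otocyon,Triticum)),(Tremarctos,(Apis,(Yersinia,Musca))))),((Alnus,Gasterosteus),((Takifugu,Anas),(Hordeum,Columba)))).
From Columba up to that node: 4 branches. From Brassica up to the same node: 3 branches. Total: 4 + 3 = 7.

7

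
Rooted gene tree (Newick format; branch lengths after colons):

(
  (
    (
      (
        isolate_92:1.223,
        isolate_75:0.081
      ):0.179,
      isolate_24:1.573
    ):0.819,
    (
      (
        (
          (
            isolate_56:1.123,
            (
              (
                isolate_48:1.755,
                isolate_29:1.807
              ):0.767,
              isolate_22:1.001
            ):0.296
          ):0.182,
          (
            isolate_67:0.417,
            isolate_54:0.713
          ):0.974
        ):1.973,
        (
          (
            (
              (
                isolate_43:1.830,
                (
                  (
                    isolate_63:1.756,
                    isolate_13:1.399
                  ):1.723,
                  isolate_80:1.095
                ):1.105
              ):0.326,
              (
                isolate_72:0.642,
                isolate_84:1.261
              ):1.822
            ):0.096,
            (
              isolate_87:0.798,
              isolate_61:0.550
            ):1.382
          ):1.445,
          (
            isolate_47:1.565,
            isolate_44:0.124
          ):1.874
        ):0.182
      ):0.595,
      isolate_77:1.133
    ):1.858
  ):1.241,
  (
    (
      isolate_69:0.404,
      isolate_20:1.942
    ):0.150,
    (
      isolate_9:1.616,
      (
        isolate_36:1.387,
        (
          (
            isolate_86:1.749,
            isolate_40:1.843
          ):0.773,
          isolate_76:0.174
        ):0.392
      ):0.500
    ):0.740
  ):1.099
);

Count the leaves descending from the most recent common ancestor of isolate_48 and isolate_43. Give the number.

The MRCA of isolate_48 and isolate_43 is the node subtending (((isolate_56,((isolate_48,isolate_29),isolate_22)),(isolate_67,isolate_54)),((((isolate_43,((isolate_63,isolate_13),isolate_80)),(isolate_72,isolate_84)),(isolate_87,isolate_61)),(isolate_47,isolate_44))).
That clade contains 16 terminal taxa: isolate_13, isolate_22, isolate_29, isolate_43, isolate_44, isolate_47, isolate_48, isolate_54, isolate_56, isolate_61, isolate_63, isolate_67, isolate_72, isolate_80, isolate_84, isolate_87.

16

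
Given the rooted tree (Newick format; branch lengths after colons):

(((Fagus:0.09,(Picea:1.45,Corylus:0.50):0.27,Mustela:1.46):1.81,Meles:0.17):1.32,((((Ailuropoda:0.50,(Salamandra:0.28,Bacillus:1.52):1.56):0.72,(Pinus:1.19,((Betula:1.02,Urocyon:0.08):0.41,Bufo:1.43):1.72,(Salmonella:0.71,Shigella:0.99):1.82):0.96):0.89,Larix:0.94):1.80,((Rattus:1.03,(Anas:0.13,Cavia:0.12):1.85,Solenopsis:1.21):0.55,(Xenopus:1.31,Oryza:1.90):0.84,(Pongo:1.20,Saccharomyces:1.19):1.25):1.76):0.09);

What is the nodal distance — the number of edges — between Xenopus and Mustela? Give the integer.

7

The MRCA of Xenopus and Mustela is the root of the tree.
From Xenopus up to that node: 4 branches. From Mustela up to the same node: 3 branches. Total: 4 + 3 = 7.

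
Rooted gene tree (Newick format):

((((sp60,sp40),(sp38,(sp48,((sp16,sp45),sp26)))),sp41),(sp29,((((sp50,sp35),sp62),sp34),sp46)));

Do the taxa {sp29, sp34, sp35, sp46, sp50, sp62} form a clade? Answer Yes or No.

The most recent common ancestor of these taxa subtends (sp29,((((sp50,sp35),sp62),sp34),sp46)).
That clade has exactly 6 tips — every listed taxon and nothing else — so the group is monophyletic.

Yes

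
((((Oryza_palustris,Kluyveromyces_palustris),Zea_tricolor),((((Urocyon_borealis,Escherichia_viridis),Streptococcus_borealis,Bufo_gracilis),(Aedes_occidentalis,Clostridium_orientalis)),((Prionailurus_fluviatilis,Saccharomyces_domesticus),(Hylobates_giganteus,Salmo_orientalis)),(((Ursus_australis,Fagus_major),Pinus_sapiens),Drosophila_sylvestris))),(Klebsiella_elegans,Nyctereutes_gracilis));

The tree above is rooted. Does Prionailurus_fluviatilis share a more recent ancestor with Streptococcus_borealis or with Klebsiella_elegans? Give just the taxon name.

Streptococcus_borealis

The MRCA of Prionailurus_fluviatilis and Streptococcus_borealis subtends ((((Urocyon_borealis,Escherichia_viridis),Streptococcus_borealis,Bufo_gracilis),(Aedes_occidentalis,Clostridium_orientalis)),((Prionailurus_fluviatilis,Saccharomyces_domesticus),(Hylobates_giganteus,Salmo_orientalis)),(((Ursus_australis,Fagus_major),Pinus_sapiens),Drosophila_sylvestris)) (14 taxa).
The MRCA of Prionailurus_fluviatilis and Klebsiella_elegans is the root, subtending the entire tree (19 taxa).
The first is nested inside the second, so Prionailurus_fluviatilis shares a more recent common ancestor with Streptococcus_borealis.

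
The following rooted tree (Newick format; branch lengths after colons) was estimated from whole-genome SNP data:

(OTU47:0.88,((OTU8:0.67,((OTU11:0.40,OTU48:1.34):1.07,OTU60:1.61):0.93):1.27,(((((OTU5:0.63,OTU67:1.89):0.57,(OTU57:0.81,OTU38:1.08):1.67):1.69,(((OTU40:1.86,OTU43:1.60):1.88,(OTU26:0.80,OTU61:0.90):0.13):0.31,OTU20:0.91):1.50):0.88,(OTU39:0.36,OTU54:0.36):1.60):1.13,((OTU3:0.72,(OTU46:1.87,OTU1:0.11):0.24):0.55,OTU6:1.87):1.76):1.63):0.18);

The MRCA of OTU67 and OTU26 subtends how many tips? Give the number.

9

The MRCA of OTU67 and OTU26 is the node subtending (((OTU5,OTU67),(OTU57,OTU38)),(((OTU40,OTU43),(OTU26,OTU61)),OTU20)).
That clade contains 9 terminal taxa: OTU20, OTU26, OTU38, OTU40, OTU43, OTU5, OTU57, OTU61, OTU67.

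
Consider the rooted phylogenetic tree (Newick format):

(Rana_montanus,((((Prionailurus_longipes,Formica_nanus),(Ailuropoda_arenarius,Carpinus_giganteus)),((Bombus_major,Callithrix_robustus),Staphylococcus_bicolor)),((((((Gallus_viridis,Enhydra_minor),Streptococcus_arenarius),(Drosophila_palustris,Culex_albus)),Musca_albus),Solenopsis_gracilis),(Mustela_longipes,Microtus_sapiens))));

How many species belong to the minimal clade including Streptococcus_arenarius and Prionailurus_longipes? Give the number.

The MRCA of Streptococcus_arenarius and Prionailurus_longipes is the node subtending ((((Prionailurus_longipes,Formica_nanus),(Ailuropoda_arenarius,Carpinus_giganteus)),((Bombus_major,Callithrix_robustus),Staphylococcus_bicolor)),((((((Gallus_viridis,Enhydra_minor),Streptococcus_arenarius),(Drosophila_palustris,Culex_albus)),Musca_albus),Solenopsis_gracilis),(Mustela_longipes,Microtus_sapiens))).
That clade contains 16 terminal taxa: Ailuropoda_arenarius, Bombus_major, Callithrix_robustus, Carpinus_giganteus, Culex_albus, Drosophila_palustris, Enhydra_minor, Formica_nanus, Gallus_viridis, Microtus_sapiens, Musca_albus, Mustela_longipes, Prionailurus_longipes, Solenopsis_gracilis, Staphylococcus_bicolor, Streptococcus_arenarius.

16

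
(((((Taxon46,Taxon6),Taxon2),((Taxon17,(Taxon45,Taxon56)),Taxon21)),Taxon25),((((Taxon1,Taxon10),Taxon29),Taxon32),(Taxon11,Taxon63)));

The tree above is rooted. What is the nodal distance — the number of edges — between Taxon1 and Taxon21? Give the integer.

9

The MRCA of Taxon1 and Taxon21 is the root of the tree.
From Taxon1 up to that node: 5 branches. From Taxon21 up to the same node: 4 branches. Total: 5 + 4 = 9.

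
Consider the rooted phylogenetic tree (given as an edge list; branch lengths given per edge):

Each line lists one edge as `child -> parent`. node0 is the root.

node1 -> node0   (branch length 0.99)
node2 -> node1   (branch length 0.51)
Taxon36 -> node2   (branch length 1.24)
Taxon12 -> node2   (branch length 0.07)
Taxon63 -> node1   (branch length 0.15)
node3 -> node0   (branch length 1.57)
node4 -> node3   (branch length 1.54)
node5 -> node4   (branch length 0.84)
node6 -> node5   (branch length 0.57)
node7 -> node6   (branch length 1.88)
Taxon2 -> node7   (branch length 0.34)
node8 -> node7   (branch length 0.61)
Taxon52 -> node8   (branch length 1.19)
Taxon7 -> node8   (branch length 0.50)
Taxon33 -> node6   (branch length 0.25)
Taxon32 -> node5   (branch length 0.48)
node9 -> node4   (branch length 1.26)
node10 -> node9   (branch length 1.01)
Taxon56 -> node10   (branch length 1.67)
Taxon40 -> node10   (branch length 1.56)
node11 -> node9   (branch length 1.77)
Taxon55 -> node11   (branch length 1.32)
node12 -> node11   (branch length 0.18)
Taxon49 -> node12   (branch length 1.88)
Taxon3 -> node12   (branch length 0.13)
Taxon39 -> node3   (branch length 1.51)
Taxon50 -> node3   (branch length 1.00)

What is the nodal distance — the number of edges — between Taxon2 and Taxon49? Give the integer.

The MRCA of Taxon2 and Taxon49 is the node subtending ((((Taxon2,(Taxon52,Taxon7)),Taxon33),Taxon32),((Taxon56,Taxon40),(Taxon55,(Taxon49,Taxon3)))).
From Taxon2 up to that node: 4 branches. From Taxon49 up to the same node: 4 branches. Total: 4 + 4 = 8.

8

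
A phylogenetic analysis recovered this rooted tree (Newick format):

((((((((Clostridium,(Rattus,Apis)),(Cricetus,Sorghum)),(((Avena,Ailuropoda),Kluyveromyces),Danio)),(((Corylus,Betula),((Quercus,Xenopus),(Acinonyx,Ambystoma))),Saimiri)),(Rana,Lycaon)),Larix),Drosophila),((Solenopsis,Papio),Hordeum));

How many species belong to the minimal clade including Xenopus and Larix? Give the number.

The MRCA of Xenopus and Larix is the node subtending ((((((Clostridium,(Rattus,Apis)),(Cricetus,Sorghum)),(((Avena,Ailuropoda),Kluyveromyces),Danio)),(((Corylus,Betula),((Quercus,Xenopus),(Acinonyx,Ambystoma))),Saimiri)),(Rana,Lycaon)),Larix).
That clade contains 19 terminal taxa: Acinonyx, Ailuropoda, Ambystoma, Apis, Avena, Betula, Clostridium, Corylus, Cricetus, Danio, Kluyveromyces, Larix, Lycaon, Quercus, Rana, Rattus, Saimiri, Sorghum, Xenopus.

19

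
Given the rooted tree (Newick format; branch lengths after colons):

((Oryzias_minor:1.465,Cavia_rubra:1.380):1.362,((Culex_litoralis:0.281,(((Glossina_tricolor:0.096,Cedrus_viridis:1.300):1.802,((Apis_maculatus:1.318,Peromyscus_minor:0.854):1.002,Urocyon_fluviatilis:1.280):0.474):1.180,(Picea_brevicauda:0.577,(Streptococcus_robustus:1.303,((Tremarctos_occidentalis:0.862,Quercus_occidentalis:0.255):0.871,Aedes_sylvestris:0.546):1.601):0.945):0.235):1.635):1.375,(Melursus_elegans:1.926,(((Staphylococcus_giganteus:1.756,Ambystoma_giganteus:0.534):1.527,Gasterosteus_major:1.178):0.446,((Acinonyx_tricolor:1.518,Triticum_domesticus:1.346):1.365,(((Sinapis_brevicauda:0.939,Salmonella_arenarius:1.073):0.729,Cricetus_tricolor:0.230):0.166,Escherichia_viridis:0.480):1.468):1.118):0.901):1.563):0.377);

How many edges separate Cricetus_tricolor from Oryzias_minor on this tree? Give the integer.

9

The MRCA of Cricetus_tricolor and Oryzias_minor is the root of the tree.
From Cricetus_tricolor up to that node: 7 branches. From Oryzias_minor up to the same node: 2 branches. Total: 7 + 2 = 9.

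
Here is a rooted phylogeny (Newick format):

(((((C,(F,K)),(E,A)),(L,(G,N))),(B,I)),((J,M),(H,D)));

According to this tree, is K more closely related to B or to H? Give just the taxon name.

The MRCA of K and B subtends ((((C,(F,K)),(E,A)),(L,(G,N))),(B,I)) (10 taxa).
The MRCA of K and H is the root, subtending the entire tree (14 taxa).
The first is nested inside the second, so K shares a more recent common ancestor with B.

B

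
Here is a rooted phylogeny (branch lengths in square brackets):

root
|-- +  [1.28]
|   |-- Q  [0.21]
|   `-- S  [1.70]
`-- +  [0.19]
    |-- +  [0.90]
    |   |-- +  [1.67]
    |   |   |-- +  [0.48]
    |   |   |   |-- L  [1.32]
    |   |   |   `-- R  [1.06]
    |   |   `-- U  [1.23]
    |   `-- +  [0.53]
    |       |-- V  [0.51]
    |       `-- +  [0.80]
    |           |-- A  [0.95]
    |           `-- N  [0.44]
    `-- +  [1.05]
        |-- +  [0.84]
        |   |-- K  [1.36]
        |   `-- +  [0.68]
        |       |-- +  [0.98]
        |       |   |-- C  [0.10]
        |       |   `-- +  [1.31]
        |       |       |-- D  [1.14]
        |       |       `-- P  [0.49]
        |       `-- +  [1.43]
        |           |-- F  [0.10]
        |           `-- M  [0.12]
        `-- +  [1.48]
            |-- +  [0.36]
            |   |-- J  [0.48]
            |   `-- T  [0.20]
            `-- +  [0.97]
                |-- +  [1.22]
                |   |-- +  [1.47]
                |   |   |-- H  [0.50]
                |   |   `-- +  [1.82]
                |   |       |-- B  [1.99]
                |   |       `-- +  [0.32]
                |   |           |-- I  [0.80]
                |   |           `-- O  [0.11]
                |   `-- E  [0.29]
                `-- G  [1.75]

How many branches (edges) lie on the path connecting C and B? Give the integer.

10

The MRCA of C and B is the node subtending ((K,((C,(D,P)),(F,M))),((J,T),(((H,(B,(I,O))),E),G))).
From C up to that node: 4 branches. From B up to the same node: 6 branches. Total: 4 + 6 = 10.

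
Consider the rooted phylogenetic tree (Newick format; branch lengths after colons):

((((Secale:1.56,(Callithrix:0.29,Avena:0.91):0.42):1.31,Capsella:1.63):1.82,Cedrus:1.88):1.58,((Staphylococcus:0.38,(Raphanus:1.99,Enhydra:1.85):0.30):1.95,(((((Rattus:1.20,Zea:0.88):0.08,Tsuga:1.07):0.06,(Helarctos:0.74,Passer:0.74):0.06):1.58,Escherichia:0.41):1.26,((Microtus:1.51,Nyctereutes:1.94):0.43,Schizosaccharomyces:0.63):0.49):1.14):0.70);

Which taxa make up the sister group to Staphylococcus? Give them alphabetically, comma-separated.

Enhydra, Raphanus

Staphylococcus attaches to the tree at the node subtending (Staphylococcus,(Raphanus,Enhydra)).
The other lineage descending from that same node — the sister group — is (Raphanus,Enhydra); its 2 tips in alphabetical order are the answer.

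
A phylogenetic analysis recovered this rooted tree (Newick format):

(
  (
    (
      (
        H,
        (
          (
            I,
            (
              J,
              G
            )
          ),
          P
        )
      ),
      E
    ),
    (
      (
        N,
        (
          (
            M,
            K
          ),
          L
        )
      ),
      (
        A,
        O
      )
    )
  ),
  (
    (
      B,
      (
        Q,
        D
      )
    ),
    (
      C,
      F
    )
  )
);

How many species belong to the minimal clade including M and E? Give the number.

12

The MRCA of M and E is the node subtending (((H,((I,(J,G)),P)),E),((N,((M,K),L)),(A,O))).
That clade contains 12 terminal taxa: A, E, G, H, I, J, K, L, M, N, O, P.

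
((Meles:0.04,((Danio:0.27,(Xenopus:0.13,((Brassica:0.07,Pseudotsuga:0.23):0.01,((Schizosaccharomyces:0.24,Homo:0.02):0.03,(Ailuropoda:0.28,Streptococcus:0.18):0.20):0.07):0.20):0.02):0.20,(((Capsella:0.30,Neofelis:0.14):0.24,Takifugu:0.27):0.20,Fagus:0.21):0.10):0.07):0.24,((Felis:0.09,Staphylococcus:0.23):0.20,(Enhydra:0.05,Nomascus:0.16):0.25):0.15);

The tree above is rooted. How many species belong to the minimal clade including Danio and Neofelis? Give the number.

The MRCA of Danio and Neofelis is the node subtending ((Danio,(Xenopus,((Brassica,Pseudotsuga),((Schizosaccharomyces,Homo),(Ailuropoda,Streptococcus))))),(((Capsella,Neofelis),Takifugu),Fagus)).
That clade contains 12 terminal taxa: Ailuropoda, Brassica, Capsella, Danio, Fagus, Homo, Neofelis, Pseudotsuga, Schizosaccharomyces, Streptococcus, Takifugu, Xenopus.

12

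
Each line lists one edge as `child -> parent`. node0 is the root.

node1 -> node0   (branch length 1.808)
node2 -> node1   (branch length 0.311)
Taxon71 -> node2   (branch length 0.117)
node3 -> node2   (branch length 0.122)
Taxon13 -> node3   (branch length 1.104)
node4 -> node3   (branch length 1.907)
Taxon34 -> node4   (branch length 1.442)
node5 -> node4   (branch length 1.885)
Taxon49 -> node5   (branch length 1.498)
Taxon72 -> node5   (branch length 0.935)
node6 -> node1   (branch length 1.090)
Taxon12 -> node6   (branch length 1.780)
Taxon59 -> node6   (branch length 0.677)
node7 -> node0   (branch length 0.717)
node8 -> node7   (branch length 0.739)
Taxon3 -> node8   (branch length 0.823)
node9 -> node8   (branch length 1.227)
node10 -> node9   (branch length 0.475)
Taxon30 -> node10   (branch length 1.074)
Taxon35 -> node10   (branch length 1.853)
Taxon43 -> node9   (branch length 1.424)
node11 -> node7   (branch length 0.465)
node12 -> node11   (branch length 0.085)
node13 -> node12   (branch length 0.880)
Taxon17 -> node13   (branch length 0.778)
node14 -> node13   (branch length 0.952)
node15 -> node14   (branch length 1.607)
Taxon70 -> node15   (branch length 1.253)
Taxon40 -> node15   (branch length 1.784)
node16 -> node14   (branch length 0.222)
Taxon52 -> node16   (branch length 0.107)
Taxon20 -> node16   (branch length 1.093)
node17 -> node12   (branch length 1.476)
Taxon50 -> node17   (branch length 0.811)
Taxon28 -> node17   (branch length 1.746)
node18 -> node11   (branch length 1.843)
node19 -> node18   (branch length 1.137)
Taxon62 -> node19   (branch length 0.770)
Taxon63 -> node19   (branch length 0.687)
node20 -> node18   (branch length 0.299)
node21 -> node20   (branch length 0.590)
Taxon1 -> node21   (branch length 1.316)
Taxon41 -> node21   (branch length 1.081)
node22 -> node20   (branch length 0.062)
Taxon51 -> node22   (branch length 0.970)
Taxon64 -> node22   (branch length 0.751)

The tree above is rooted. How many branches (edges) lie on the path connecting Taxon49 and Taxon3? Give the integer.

9

The MRCA of Taxon49 and Taxon3 is the root of the tree.
From Taxon49 up to that node: 6 branches. From Taxon3 up to the same node: 3 branches. Total: 6 + 3 = 9.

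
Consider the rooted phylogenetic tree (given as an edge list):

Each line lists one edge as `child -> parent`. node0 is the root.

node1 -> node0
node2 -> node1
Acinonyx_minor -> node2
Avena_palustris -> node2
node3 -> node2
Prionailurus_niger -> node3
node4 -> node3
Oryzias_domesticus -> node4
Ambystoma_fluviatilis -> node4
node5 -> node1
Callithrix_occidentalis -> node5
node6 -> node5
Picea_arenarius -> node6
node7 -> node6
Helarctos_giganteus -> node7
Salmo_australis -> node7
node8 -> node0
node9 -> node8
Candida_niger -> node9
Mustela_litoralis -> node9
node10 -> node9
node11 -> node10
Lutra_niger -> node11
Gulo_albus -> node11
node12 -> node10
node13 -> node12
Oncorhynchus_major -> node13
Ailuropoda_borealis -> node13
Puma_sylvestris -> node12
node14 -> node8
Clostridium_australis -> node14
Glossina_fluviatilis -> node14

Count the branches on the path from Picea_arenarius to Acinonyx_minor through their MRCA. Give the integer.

5

The MRCA of Picea_arenarius and Acinonyx_minor is the node subtending ((Acinonyx_minor,Avena_palustris,(Prionailurus_niger,(Oryzias_domesticus,Ambystoma_fluviatilis))),(Callithrix_occidentalis,(Picea_arenarius,(Helarctos_giganteus,Salmo_australis)))).
From Picea_arenarius up to that node: 3 branches. From Acinonyx_minor up to the same node: 2 branches. Total: 3 + 2 = 5.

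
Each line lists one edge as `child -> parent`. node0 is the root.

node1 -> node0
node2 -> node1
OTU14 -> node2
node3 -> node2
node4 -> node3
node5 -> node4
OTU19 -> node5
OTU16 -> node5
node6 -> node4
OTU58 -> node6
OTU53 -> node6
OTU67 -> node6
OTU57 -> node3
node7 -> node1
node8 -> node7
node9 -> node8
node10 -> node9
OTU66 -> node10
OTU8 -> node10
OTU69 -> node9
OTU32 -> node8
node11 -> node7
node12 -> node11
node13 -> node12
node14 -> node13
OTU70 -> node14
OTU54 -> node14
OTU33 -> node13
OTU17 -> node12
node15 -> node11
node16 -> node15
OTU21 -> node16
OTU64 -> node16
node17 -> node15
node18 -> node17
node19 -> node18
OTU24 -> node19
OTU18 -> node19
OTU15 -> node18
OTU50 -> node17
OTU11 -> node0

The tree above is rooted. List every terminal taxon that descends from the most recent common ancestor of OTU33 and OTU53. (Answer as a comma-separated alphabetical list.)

Tracing OTU33: it sits inside ((OTU70,OTU54),OTU33).
Tracing OTU53: it sits inside (OTU58,OTU53,OTU67).
The smallest clade enclosing both is ((OTU14,(((OTU19,OTU16),(OTU58,OTU53,OTU67)),OTU57)),((((OTU66,OTU8),OTU69),OTU32),((((OTU70,OTU54),OTU33),OTU17),((OTU21,OTU64),(((OTU24,OTU18),OTU15),OTU50))))); the answer is its 21 terminal taxa in alphabetical order.

OTU14, OTU15, OTU16, OTU17, OTU18, OTU19, OTU21, OTU24, OTU32, OTU33, OTU50, OTU53, OTU54, OTU57, OTU58, OTU64, OTU66, OTU67, OTU69, OTU70, OTU8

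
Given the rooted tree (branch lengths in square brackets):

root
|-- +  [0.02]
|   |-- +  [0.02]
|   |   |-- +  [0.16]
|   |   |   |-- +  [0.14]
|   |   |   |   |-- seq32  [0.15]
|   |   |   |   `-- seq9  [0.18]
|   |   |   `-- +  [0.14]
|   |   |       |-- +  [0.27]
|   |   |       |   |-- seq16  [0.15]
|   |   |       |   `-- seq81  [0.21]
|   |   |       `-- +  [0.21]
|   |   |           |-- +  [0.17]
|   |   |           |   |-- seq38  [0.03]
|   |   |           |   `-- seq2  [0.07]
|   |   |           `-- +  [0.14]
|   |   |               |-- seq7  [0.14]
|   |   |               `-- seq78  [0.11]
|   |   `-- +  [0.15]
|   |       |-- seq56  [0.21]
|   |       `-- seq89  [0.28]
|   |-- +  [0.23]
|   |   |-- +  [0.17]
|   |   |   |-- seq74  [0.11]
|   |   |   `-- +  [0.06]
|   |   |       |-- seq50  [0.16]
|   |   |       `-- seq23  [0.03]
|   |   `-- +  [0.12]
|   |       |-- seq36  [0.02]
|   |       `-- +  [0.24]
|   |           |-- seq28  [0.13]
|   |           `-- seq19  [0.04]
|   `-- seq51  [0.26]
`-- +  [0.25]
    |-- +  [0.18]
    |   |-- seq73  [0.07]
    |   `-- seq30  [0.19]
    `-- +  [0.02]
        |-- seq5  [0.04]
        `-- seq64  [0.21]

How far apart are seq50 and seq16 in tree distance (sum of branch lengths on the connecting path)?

The path runs seq50 → … → MRCA → … → seq16; the MRCA is the node subtending ((((seq32,seq9),((seq16,seq81),((seq38,seq2),(seq7,seq78)))),(seq56,seq89)),((seq74,(seq50,seq23)),(seq36,(seq28,seq19))),seq51).
Branch lengths along that path: 0.16 + 0.06 + 0.17 + 0.23 + 0.02 + 0.16 + 0.14 + 0.27 + 0.15 = 1.36.

1.36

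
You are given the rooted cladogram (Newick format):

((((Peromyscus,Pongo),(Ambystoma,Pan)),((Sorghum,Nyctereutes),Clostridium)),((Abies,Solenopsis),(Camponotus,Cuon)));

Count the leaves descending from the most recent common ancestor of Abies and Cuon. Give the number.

The MRCA of Abies and Cuon is the node subtending ((Abies,Solenopsis),(Camponotus,Cuon)).
That clade contains 4 terminal taxa: Abies, Camponotus, Cuon, Solenopsis.

4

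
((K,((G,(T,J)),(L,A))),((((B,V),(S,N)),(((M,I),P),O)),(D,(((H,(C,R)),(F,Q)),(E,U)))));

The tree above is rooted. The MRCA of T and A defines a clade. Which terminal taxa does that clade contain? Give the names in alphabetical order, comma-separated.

Tracing T: it sits inside (T,J).
Tracing A: it sits inside (L,A).
The smallest clade enclosing both is ((G,(T,J)),(L,A)); the answer is its 5 terminal taxa in alphabetical order.

A, G, J, L, T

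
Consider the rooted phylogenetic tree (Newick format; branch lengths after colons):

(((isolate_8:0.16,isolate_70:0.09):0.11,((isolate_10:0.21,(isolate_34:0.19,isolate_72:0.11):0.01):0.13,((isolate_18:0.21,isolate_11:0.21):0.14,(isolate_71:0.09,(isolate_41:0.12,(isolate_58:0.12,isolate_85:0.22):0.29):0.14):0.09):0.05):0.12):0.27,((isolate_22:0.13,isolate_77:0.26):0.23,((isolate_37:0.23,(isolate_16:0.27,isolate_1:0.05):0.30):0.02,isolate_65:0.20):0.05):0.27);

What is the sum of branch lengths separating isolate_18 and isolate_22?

The path runs isolate_18 → … → MRCA → … → isolate_22; the MRCA is the root of the tree.
Branch lengths along that path: 0.21 + 0.14 + 0.05 + 0.12 + 0.27 + 0.27 + 0.23 + 0.13 = 1.42.

1.42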